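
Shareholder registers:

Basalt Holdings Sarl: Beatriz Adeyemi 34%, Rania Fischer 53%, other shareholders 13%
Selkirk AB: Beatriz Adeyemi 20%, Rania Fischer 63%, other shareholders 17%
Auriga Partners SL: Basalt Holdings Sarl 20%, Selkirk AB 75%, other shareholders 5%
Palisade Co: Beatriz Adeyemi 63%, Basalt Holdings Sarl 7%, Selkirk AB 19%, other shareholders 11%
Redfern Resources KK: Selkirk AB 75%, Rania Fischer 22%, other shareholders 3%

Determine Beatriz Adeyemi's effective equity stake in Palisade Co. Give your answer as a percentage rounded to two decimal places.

69.18%

Beatriz reaches Palisade along 3 paths.
Direct stake: 63% = 63%.
Via Basalt: 34% × 7% = 2.38%.
Via Selkirk: 20% × 19% = 3.8%.
Total: 63% + 2.38% + 3.8% = 69.18%.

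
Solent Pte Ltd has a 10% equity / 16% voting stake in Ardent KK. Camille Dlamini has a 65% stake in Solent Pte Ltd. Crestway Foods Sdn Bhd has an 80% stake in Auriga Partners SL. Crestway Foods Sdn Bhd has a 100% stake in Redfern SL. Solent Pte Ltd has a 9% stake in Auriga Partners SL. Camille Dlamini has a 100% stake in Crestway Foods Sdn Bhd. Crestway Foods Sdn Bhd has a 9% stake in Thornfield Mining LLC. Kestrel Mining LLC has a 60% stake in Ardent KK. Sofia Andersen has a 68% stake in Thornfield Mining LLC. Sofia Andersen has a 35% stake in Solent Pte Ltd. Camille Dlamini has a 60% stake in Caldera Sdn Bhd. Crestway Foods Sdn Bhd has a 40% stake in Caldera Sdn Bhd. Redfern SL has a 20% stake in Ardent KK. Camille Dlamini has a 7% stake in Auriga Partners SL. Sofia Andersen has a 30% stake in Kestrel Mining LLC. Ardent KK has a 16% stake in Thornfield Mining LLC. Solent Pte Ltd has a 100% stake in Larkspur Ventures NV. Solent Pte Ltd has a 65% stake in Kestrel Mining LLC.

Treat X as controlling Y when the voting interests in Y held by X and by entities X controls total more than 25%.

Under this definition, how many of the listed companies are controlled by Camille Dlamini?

Camille holds 65% of Solent, so Camille controls Solent.
Camille holds 100% of Crestway, so Camille controls Crestway.
Crestway and Solent and Camille together hold 80% + 9% + 7% = 96% of Auriga, so Camille controls Auriga.
Solent holds 100% of Larkspur, so Camille controls Larkspur.
Crestway holds 100% of Redfern, so Camille controls Redfern.
Solent holds 65% of Kestrel, so Camille controls Kestrel.
Crestway and Camille together hold 40% + 60% = 100% of Caldera, so Camille controls Caldera.
Solent and Redfern and Kestrel together hold 16% + 20% + 60% = 96% of Ardent, so Camille controls Ardent.
No other company's threshold is met.
Camille controls 8 companies.

8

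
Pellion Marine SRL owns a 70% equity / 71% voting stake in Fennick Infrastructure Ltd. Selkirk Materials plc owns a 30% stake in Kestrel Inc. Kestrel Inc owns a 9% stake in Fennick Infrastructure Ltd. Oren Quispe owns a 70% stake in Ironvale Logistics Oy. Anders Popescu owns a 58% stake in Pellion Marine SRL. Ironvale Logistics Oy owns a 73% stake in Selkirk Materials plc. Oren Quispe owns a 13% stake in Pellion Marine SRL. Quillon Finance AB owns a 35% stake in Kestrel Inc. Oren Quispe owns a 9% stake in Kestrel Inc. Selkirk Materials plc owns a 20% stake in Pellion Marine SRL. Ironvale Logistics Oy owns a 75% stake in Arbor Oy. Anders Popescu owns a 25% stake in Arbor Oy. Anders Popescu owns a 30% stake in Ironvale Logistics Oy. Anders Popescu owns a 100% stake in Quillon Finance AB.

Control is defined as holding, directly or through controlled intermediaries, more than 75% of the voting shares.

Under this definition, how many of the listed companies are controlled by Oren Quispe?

Oren's largest direct stake is 70% in Ironvale, which does not meet the threshold.
Oren controls 0 companies.

0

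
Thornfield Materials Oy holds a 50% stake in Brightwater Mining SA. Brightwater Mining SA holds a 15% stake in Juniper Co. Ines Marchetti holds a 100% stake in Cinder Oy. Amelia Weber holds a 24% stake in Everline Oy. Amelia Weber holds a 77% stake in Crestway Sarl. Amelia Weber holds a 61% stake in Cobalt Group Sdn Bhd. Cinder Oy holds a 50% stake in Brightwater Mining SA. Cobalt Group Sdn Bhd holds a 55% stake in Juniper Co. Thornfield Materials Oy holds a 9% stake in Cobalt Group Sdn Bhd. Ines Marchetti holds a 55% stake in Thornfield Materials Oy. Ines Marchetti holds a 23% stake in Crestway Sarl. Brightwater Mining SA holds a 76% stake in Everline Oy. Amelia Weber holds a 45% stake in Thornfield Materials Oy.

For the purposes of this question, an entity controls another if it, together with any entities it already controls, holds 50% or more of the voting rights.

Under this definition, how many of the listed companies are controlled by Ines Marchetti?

Ines holds 55% of Thornfield, so Ines controls Thornfield.
Ines holds 100% of Cinder, so Ines controls Cinder.
Thornfield and Cinder together hold 50% + 50% = 100% of Brightwater, so Ines controls Brightwater.
Brightwater holds 76% of Everline, so Ines controls Everline.
No other company's threshold is met.
Ines controls 4 companies.

4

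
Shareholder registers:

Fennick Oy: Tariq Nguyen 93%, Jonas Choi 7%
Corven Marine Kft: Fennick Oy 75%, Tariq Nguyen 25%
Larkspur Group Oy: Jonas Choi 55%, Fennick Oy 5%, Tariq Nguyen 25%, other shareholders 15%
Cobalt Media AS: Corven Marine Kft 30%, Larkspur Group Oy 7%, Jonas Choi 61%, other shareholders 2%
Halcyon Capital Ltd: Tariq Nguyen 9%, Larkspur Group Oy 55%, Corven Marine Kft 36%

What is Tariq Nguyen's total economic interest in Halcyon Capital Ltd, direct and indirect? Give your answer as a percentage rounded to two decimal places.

Tariq reaches Halcyon along 5 paths.
Direct stake: 9% = 9%.
Via Fennick → Larkspur: 93% × 5% × 55% = 2.5575%.
Via Larkspur: 25% × 55% = 13.75%.
Via Fennick → Corven: 93% × 75% × 36% = 25.11%.
Via Corven: 25% × 36% = 9%.
Total: 9% + 2.5575% + 13.75% + 25.11% + 9% = 59.4175%.
Rounded: 59.42%.

59.42%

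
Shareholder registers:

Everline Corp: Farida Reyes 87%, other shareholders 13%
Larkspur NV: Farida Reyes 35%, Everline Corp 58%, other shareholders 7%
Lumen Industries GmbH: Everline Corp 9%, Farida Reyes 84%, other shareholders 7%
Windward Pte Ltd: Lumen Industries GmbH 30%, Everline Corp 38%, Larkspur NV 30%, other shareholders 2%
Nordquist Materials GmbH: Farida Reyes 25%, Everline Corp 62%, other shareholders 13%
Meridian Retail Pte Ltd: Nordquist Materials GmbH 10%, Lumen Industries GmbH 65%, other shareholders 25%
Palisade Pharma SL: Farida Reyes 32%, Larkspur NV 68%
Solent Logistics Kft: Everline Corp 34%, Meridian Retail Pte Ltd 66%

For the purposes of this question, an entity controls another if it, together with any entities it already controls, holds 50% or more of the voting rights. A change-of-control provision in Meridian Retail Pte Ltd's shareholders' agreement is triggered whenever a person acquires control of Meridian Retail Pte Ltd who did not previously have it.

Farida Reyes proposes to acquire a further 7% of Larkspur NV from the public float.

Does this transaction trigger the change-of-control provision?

The purchase changes only Farida's holdings, so Farida is the only person who could newly come to control Meridian.
Farida holds 87% of Everline, so Farida controls Everline.
Farida and Everline together hold 25% + 62% = 87% of Nordquist, so Farida controls Nordquist.
Everline and Farida together hold 9% + 84% = 93% of Lumen, so Farida controls Lumen.
Nordquist and Lumen together hold 10% + 65% = 75% of Meridian, so Farida controls Meridian.
So Farida already controls Meridian before the transaction.
After the purchase, Farida's direct stake in Larkspur rises to 35% + 7% = 42%.
Farida controlled Meridian already, so this is not a new person acquiring control; every other person's position is unchanged or reduced.
No new person acquires control, so the clause is not triggered.

No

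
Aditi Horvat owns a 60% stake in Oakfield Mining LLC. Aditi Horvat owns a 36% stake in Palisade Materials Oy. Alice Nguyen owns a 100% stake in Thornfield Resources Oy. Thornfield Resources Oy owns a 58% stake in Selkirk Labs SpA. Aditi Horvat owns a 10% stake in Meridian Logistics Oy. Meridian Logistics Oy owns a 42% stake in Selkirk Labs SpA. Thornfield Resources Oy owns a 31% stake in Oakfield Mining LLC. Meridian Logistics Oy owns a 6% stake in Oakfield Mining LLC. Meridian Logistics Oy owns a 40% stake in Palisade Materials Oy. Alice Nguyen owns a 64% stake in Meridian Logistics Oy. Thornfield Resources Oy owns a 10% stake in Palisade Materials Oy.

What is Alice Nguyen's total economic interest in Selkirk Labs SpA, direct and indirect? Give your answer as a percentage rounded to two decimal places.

84.88%

Alice reaches Selkirk along 2 paths.
Via Meridian: 64% × 42% = 26.88%.
Via Thornfield: 100% × 58% = 58%.
Total: 26.88% + 58% = 84.88%.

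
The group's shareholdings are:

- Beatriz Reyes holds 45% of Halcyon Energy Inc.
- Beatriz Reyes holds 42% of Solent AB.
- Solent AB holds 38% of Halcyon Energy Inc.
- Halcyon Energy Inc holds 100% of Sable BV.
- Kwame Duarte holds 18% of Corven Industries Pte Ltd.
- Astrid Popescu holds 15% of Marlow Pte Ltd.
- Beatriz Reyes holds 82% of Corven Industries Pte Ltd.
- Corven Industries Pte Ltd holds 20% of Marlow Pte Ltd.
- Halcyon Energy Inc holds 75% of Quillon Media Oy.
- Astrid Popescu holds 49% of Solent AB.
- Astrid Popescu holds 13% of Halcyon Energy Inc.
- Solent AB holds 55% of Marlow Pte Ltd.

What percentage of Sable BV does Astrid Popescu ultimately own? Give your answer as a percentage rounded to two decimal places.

Astrid reaches Sable along 2 paths.
Via Halcyon: 13% × 100% = 13%.
Via Solent → Halcyon: 49% × 38% × 100% = 18.62%.
Total: 13% + 18.62% = 31.62%.

31.62%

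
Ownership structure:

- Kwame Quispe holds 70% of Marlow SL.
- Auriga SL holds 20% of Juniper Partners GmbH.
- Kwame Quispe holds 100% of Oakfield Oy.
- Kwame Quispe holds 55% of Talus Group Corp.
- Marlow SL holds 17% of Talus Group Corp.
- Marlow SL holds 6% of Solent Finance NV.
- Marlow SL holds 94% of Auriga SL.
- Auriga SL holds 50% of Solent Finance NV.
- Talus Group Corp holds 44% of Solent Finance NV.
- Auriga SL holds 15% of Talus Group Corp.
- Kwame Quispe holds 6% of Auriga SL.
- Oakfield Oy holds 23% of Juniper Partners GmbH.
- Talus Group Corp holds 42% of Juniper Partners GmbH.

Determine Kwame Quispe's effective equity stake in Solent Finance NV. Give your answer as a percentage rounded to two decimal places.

74.27%

Kwame reaches Solent along 7 paths.
Via Marlow → Talus: 70% × 17% × 44% = 5.236%.
Via Auriga → Talus: 6% × 15% × 44% = 0.396%.
Via Marlow → Auriga → Talus: 70% × 94% × 15% × 44% = 4.3428%.
Via Talus: 55% × 44% = 24.2%.
Via Auriga: 6% × 50% = 3%.
Via Marlow → Auriga: 70% × 94% × 50% = 32.9%.
Via Marlow: 70% × 6% = 4.2%.
Total: 5.236% + 0.396% + 4.3428% + 24.2% + 3% + 32.9% + 4.2% = 74.2748%.
Rounded: 74.27%.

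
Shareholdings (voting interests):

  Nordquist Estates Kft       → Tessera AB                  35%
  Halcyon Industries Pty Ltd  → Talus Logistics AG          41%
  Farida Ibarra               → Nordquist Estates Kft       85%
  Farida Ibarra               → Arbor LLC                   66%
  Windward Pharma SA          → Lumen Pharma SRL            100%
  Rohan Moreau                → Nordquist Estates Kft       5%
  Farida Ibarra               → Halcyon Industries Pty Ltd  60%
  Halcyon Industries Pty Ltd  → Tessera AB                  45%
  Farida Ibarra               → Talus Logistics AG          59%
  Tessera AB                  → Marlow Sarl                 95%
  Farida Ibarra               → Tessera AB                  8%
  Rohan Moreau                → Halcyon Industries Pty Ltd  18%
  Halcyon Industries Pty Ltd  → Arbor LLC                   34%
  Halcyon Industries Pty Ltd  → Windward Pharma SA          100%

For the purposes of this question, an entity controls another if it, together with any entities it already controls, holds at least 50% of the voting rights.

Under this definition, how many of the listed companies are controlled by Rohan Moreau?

Rohan's largest direct stake is 18% in Halcyon, which does not meet the threshold.
Rohan controls 0 companies.

0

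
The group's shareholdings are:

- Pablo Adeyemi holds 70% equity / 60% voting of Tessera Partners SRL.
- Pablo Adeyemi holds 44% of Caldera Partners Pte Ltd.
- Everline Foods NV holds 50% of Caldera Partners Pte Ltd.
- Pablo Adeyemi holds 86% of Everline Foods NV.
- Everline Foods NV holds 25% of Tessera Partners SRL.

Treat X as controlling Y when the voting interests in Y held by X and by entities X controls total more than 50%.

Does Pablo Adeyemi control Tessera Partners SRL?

Yes

Pablo holds 86% of Everline, so Pablo controls Everline.
Pablo and Everline together hold 60% + 25% = 85% of Tessera, so Pablo controls Tessera.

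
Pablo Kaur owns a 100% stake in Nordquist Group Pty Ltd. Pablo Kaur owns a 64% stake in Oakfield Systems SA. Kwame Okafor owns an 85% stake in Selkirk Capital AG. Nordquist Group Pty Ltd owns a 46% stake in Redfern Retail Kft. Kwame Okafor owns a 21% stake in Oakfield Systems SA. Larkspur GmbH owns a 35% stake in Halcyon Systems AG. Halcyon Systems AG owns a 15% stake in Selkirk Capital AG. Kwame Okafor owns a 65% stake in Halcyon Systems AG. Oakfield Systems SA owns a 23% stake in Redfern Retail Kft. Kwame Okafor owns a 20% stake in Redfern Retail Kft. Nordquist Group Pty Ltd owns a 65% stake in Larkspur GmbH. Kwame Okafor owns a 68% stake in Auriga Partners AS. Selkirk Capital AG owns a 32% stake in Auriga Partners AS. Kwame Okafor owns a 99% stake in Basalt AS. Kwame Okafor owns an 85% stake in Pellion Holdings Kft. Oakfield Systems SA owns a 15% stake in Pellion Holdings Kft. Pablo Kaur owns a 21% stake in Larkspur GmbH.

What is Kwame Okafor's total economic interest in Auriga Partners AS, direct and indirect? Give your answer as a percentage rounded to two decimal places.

98.32%

Kwame reaches Auriga along 3 paths.
Direct stake: 68% = 68%.
Via Halcyon → Selkirk: 65% × 15% × 32% = 3.12%.
Via Selkirk: 85% × 32% = 27.2%.
Total: 68% + 3.12% + 27.2% = 98.32%.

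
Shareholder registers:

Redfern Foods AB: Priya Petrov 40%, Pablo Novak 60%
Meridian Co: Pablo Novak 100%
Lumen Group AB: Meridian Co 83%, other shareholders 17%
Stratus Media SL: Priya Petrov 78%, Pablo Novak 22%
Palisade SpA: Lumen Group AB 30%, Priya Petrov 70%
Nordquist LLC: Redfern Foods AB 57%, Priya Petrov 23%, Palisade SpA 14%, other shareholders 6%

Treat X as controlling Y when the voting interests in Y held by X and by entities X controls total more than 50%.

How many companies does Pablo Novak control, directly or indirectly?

Pablo holds 60% of Redfern, so Pablo controls Redfern.
Pablo holds 100% of Meridian, so Pablo controls Meridian.
Meridian holds 83% of Lumen, so Pablo controls Lumen.
Redfern holds 57% of Nordquist, so Pablo controls Nordquist.
No other company's threshold is met.
Pablo controls 4 companies.

4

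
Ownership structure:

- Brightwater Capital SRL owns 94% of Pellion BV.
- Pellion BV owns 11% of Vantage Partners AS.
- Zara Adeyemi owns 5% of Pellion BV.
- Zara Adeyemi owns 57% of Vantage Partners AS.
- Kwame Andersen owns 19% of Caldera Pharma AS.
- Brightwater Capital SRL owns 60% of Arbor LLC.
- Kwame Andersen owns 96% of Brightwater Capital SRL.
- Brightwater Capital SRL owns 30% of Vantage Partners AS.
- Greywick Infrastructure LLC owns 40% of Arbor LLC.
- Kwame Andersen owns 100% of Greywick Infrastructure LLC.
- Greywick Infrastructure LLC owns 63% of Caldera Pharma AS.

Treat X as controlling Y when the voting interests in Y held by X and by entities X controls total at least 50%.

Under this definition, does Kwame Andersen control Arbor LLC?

Kwame holds 96% of Brightwater, so Kwame controls Brightwater.
Kwame holds 100% of Greywick, so Kwame controls Greywick.
Brightwater and Greywick together hold 60% + 40% = 100% of Arbor, so Kwame controls Arbor.

Yes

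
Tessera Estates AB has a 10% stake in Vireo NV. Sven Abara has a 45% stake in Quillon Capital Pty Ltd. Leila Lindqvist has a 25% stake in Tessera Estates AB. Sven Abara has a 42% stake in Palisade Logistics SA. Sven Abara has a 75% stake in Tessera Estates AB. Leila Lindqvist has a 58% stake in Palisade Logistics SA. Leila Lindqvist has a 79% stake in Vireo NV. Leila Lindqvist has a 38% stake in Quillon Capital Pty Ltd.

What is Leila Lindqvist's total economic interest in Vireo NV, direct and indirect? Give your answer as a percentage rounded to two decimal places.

81.50%

Leila reaches Vireo along 2 paths.
Direct stake: 79% = 79%.
Via Tessera: 25% × 10% = 2.5%.
Total: 79% + 2.5% = 81.5%.
Rounded: 81.50%.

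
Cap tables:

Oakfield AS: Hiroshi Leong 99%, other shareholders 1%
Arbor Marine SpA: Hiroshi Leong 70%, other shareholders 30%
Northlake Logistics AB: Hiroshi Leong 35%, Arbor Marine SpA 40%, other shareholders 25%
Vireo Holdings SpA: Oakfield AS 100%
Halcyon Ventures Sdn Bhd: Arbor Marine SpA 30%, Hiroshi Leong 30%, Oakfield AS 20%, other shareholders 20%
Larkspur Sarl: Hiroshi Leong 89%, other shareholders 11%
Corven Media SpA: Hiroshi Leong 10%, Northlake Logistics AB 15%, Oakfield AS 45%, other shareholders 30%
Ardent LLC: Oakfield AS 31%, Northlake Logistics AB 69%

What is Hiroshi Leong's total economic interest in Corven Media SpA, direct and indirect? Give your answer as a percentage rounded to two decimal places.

Hiroshi reaches Corven along 4 paths.
Direct stake: 10% = 10%.
Via Northlake: 35% × 15% = 5.25%.
Via Arbor → Northlake: 70% × 40% × 15% = 4.2%.
Via Oakfield: 99% × 45% = 44.55%.
Total: 10% + 5.25% + 4.2% + 44.55% = 64%.
Rounded: 64.00%.

64.00%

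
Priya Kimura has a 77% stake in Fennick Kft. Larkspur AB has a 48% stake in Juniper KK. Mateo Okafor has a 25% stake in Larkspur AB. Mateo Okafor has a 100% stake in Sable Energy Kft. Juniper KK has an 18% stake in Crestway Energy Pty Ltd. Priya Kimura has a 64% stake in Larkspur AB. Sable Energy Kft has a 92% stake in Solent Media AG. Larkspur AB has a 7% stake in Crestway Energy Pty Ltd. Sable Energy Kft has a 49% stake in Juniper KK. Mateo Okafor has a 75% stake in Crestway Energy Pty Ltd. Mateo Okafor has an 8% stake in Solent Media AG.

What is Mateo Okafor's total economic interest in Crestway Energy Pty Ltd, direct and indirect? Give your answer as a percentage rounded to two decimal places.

Mateo reaches Crestway along 4 paths.
Via Larkspur: 25% × 7% = 1.75%.
Direct stake: 75% = 75%.
Via Larkspur → Juniper: 25% × 48% × 18% = 2.16%.
Via Sable → Juniper: 100% × 49% × 18% = 8.82%.
Total: 1.75% + 75% + 2.16% + 8.82% = 87.73%.

87.73%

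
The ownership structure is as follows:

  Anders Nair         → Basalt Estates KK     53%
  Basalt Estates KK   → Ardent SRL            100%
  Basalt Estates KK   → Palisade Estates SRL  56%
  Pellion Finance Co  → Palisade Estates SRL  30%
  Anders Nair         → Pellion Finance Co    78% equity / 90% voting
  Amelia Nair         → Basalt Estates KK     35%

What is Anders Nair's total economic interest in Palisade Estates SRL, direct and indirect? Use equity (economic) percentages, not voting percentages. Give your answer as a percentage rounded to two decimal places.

Anders reaches Palisade along 2 paths.
Via Pellion: 78% × 30% = 23.4%.
Via Basalt: 53% × 56% = 29.68%.
Total: 23.4% + 29.68% = 53.08%.

53.08%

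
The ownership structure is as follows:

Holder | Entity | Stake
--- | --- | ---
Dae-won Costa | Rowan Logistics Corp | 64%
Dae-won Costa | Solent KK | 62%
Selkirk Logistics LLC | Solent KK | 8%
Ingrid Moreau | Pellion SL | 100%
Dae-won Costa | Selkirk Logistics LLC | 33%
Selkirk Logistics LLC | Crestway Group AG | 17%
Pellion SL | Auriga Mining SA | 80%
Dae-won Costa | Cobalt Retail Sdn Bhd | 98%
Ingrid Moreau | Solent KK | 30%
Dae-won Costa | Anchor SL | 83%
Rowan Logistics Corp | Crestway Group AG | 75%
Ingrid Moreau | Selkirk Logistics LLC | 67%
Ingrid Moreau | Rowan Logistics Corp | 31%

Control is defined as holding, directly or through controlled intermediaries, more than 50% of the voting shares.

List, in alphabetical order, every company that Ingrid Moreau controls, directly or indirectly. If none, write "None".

Auriga Mining SA, Pellion SL, Selkirk Logistics LLC

Ingrid holds 67% of Selkirk, so Ingrid controls Selkirk.
Ingrid holds 100% of Pellion, so Ingrid controls Pellion.
Pellion holds 80% of Auriga, so Ingrid controls Auriga.
No other company's threshold is met.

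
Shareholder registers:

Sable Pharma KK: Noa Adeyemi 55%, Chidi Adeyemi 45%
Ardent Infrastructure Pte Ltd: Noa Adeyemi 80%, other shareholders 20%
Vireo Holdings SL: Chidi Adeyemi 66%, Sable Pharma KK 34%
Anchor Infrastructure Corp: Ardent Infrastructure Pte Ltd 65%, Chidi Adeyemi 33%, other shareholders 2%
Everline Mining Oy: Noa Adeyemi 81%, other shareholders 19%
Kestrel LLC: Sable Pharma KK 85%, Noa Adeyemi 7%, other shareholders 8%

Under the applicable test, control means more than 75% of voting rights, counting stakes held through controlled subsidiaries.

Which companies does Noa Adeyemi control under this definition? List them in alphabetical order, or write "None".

Ardent Infrastructure Pte Ltd, Everline Mining Oy

Noa holds 80% of Ardent, so Noa controls Ardent.
Noa holds 81% of Everline, so Noa controls Everline.
No other company's threshold is met.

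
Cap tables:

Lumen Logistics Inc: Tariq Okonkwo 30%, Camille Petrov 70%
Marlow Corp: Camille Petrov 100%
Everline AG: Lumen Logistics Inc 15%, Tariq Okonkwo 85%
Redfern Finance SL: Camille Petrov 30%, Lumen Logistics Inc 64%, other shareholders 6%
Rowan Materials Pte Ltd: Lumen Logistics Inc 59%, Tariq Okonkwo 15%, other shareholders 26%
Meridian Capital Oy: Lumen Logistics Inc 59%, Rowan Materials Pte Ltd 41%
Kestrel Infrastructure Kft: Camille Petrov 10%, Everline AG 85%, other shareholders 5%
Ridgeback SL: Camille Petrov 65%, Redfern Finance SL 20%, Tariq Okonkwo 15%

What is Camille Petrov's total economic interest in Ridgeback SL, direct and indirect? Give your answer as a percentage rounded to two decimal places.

79.96%

Camille reaches Ridgeback along 3 paths.
Direct stake: 65% = 65%.
Via Redfern: 30% × 20% = 6%.
Via Lumen → Redfern: 70% × 64% × 20% = 8.96%.
Total: 65% + 6% + 8.96% = 79.96%.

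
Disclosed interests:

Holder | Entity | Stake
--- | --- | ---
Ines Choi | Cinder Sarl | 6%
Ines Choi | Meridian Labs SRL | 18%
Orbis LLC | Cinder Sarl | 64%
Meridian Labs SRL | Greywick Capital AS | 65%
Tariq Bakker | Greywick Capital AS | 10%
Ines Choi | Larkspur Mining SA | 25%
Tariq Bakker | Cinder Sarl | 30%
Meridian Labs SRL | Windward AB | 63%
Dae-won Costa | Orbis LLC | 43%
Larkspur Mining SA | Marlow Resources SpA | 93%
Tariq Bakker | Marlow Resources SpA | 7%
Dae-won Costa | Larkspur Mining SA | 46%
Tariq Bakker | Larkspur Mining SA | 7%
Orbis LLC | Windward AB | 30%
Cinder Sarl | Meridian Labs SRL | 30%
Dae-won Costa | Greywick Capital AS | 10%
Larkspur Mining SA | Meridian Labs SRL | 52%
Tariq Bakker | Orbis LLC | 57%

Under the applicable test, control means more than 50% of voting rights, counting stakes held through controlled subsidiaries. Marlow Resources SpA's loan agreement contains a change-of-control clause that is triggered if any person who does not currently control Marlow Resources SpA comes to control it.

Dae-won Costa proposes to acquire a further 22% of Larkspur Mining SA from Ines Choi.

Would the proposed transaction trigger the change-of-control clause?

Yes

The purchase adds only to Dae-won's holdings (Ines's stake shrinks), so Dae-won is the only person who could newly come to control Marlow.
Dae-won's largest direct stake is 46% in Larkspur, which does not meet the threshold, so Dae-won controls no company.
Neither Dae-won nor any entity Dae-won controls holds any voting interest in Marlow.
So before the transaction, Dae-won does not control Marlow.
After the purchase, Dae-won's direct stake in Larkspur rises to 46% + 22% = 68%, and Ines's stake falls to 3%.
Dae-won holds 68% of Larkspur, so Dae-won controls Larkspur.
Larkspur holds 93% of Marlow, so Dae-won controls Marlow.
Dae-won did not control Marlow before and does after, so the clause is triggered.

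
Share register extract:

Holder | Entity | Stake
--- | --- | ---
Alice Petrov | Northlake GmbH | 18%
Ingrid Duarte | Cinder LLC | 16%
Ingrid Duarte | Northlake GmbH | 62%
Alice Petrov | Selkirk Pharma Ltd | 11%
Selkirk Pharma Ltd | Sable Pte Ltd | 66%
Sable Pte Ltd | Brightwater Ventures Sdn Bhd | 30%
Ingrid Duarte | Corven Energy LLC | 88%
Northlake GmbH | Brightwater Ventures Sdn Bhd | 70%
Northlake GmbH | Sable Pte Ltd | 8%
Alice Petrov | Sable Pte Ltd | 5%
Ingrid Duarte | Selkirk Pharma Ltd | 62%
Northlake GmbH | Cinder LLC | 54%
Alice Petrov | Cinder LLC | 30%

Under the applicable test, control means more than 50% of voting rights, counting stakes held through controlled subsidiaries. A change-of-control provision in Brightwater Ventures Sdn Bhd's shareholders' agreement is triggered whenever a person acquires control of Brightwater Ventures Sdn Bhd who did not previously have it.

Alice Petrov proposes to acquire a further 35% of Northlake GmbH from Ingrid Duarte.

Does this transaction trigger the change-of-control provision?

The purchase adds only to Alice's holdings (Ingrid's stake shrinks), so Alice is the only person who could newly come to control Brightwater.
Alice's largest direct stake is 30% in Cinder, which does not meet the threshold, so Alice controls no company.
Neither Alice nor any entity Alice controls holds any voting interest in Brightwater.
So before the transaction, Alice does not control Brightwater.
After the purchase, Alice's direct stake in Northlake rises to 18% + 35% = 53%, and Ingrid's stake falls to 27%.
Alice holds 53% of Northlake, so Alice controls Northlake.
Northlake holds 70% of Brightwater, so Alice controls Brightwater.
Alice did not control Brightwater before and does after, so the clause is triggered.

Yes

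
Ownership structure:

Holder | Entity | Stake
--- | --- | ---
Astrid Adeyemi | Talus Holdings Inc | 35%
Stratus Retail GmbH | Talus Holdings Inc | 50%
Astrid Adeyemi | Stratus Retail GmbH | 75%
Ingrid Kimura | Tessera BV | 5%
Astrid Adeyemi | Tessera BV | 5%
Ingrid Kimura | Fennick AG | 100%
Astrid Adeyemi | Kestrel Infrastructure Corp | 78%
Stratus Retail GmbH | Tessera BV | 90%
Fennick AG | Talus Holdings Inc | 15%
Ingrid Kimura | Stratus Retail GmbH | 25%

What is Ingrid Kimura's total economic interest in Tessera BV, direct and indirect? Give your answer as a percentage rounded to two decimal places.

27.50%

Ingrid reaches Tessera along 2 paths.
Via Stratus: 25% × 90% = 22.5%.
Direct stake: 5% = 5%.
Total: 22.5% + 5% = 27.5%.
Rounded: 27.50%.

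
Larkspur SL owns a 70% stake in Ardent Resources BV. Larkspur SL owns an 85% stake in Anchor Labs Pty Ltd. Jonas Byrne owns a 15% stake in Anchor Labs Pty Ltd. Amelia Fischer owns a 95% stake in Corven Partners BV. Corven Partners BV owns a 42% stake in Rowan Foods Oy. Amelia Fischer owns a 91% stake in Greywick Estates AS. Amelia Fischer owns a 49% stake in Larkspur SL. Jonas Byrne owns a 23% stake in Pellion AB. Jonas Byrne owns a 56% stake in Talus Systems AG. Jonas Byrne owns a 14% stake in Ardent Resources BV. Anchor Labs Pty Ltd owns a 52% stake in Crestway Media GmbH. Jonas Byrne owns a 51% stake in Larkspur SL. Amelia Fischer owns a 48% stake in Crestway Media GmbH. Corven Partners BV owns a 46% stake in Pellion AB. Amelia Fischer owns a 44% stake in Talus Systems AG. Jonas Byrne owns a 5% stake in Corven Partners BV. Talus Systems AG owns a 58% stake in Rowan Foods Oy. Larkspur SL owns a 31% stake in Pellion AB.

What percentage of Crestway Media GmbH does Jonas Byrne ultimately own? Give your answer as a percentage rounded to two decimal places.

30.34%

Jonas reaches Crestway along 2 paths.
Via Larkspur → Anchor: 51% × 85% × 52% = 22.542%.
Via Anchor: 15% × 52% = 7.8%.
Total: 22.542% + 7.8% = 30.342%.
Rounded: 30.34%.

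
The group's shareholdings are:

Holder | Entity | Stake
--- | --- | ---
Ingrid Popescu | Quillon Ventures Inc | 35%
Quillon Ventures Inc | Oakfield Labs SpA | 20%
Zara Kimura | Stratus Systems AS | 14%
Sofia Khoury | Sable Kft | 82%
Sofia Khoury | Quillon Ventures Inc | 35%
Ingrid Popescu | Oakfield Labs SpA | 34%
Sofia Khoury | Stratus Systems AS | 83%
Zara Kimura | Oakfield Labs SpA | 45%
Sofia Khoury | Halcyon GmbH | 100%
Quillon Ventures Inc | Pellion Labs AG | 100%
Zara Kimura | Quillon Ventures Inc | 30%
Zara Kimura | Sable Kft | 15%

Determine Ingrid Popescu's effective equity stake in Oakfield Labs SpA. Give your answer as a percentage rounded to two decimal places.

Ingrid reaches Oakfield along 2 paths.
Via Quillon: 35% × 20% = 7%.
Direct stake: 34% = 34%.
Total: 7% + 34% = 41%.
Rounded: 41.00%.

41.00%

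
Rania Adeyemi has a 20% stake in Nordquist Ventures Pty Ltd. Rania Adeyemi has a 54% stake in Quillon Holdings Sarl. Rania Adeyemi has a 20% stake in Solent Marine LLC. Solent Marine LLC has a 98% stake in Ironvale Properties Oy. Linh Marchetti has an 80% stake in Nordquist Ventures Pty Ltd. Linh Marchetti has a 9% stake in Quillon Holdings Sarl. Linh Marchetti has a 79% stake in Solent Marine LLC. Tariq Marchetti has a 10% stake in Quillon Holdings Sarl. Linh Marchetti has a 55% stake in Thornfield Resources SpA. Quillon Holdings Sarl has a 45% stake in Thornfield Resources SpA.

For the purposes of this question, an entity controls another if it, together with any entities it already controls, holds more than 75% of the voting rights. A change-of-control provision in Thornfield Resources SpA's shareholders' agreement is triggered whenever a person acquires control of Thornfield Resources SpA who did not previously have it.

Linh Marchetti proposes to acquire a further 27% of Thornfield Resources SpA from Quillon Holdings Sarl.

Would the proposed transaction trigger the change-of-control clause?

Yes

The purchase adds only to Linh's holdings (Quillon's stake shrinks), so Linh is the only person who could newly come to control Thornfield.
Linh holds 79% of Solent, so Linh controls Solent.
Linh holds 80% of Nordquist, so Linh controls Nordquist.
Solent holds 98% of Ironvale, so Linh controls Ironvale.
In Thornfield, Linh's side holds only 55%, not > 75%.
So before the transaction, Linh does not control Thornfield.
After the purchase, Linh's direct stake in Thornfield rises to 55% + 27% = 82%, and Quillon's stake falls to 18%.
Linh holds 82% of Thornfield, so Linh controls Thornfield.
Linh did not control Thornfield before and does after, so the clause is triggered.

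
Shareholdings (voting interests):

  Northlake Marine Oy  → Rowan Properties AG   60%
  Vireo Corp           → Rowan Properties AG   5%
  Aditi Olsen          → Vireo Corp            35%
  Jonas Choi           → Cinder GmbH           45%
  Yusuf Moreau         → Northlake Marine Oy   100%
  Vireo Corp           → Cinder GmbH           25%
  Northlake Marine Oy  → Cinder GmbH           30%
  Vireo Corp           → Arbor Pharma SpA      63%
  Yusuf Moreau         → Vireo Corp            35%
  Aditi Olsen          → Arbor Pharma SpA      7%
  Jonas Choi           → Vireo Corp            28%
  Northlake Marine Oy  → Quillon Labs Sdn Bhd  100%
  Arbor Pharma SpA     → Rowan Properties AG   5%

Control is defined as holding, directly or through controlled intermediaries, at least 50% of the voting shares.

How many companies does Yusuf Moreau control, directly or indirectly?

Yusuf holds 100% of Northlake, so Yusuf controls Northlake.
Northlake holds 60% of Rowan, so Yusuf controls Rowan.
Northlake holds 100% of Quillon, so Yusuf controls Quillon.
No other company's threshold is met.
Yusuf controls 3 companies.

3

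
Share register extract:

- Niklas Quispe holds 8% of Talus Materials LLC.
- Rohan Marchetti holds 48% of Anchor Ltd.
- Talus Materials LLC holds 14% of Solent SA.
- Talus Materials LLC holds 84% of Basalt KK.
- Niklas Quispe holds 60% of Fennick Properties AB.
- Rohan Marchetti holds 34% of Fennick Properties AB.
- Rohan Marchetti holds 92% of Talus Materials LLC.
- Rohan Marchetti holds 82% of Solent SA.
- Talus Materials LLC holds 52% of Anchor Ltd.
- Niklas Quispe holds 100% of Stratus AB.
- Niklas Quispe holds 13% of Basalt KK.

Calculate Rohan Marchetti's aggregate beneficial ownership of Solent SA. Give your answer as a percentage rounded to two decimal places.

94.88%

Rohan reaches Solent along 2 paths.
Direct stake: 82% = 82%.
Via Talus: 92% × 14% = 12.88%.
Total: 82% + 12.88% = 94.88%.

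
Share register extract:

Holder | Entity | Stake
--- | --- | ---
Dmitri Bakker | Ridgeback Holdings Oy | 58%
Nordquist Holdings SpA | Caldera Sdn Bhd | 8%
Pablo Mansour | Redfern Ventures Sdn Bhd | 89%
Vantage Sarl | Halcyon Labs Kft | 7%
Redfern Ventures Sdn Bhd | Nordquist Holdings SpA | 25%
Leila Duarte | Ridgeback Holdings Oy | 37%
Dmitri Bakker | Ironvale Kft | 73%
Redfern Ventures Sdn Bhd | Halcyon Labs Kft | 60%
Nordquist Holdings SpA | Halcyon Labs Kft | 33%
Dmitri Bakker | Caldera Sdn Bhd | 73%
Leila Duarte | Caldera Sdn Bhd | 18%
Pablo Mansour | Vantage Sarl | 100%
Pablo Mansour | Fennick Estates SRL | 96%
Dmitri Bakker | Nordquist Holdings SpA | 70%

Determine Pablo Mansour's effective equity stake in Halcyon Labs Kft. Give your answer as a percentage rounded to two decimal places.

67.74%

Pablo reaches Halcyon along 3 paths.
Via Redfern → Nordquist: 89% × 25% × 33% = 7.3425%.
Via Redfern: 89% × 60% = 53.4%.
Via Vantage: 100% × 7% = 7%.
Total: 7.3425% + 53.4% + 7% = 67.7425%.
Rounded: 67.74%.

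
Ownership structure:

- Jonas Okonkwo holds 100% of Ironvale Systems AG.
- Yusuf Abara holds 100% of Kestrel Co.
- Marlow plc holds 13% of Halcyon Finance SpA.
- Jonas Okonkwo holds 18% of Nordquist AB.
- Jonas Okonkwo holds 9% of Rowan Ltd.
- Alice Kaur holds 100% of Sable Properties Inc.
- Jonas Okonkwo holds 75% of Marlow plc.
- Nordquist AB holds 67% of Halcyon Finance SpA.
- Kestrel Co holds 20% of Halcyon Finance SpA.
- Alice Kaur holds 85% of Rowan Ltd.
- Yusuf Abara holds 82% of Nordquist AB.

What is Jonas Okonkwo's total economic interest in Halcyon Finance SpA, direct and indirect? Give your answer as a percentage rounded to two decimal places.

Jonas reaches Halcyon along 2 paths.
Via Nordquist: 18% × 67% = 12.06%.
Via Marlow: 75% × 13% = 9.75%.
Total: 12.06% + 9.75% = 21.81%.

21.81%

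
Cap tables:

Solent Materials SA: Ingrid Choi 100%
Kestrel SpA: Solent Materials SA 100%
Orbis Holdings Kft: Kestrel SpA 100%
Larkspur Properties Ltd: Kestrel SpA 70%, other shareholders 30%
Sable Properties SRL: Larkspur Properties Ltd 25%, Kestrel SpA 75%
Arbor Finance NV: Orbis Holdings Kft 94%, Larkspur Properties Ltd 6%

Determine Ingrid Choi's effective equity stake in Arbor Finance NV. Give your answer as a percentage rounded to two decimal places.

98.20%

Ingrid reaches Arbor along 2 paths.
Via Solent → Kestrel → Orbis: 100% × 100% × 100% × 94% = 94%.
Via Solent → Kestrel → Larkspur: 100% × 100% × 70% × 6% = 4.2%.
Total: 94% + 4.2% = 98.2%.
Rounded: 98.20%.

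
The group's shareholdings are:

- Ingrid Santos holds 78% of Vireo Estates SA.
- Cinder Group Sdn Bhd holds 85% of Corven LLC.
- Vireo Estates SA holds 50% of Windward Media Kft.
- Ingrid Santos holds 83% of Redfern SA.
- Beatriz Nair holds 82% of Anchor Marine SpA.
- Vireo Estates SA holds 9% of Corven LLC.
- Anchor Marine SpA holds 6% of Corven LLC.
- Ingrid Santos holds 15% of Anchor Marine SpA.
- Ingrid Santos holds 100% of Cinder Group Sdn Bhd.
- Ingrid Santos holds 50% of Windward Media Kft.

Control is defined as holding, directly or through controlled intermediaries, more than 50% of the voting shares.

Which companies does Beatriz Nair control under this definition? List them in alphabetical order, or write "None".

Anchor Marine SpA

Beatriz holds 82% of Anchor, so Beatriz controls Anchor.
No other company's threshold is met.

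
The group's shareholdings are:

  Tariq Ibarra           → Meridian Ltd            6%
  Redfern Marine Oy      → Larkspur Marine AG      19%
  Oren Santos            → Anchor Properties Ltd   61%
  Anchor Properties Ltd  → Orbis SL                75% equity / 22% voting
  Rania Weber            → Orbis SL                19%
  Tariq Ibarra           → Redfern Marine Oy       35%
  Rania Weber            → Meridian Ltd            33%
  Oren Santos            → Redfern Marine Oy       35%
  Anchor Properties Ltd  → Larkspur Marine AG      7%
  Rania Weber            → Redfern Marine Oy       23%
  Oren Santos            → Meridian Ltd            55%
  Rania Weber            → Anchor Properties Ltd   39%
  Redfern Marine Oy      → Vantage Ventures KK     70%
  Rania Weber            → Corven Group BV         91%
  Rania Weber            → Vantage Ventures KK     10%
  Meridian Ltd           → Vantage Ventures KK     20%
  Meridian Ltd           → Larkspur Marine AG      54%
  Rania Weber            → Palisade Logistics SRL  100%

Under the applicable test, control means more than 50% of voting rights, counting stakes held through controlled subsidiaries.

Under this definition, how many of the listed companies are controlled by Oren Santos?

3

Oren holds 61% of Anchor, so Oren controls Anchor.
Oren holds 55% of Meridian, so Oren controls Meridian.
Anchor and Meridian together hold 7% + 54% = 61% of Larkspur, so Oren controls Larkspur.
No other company's threshold is met.
Oren controls 3 companies.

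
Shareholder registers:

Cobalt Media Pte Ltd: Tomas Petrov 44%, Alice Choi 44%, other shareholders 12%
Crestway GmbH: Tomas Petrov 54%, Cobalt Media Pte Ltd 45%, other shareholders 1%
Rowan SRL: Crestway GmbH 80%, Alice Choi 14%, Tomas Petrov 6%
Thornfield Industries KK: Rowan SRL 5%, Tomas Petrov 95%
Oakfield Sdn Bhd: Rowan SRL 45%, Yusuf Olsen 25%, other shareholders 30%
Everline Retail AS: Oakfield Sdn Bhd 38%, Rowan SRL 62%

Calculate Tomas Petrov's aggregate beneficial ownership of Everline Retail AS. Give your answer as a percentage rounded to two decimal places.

Tomas reaches Everline along 6 paths.
Via Crestway → Rowan → Oakfield: 54% × 80% × 45% × 38% = 7.3872%.
Via Cobalt → Crestway → Rowan → Oakfield: 44% × 45% × 80% × 45% × 38% = 2.70864%.
Via Rowan → Oakfield: 6% × 45% × 38% = 1.026%.
Via Crestway → Rowan: 54% × 80% × 62% = 26.784%.
Via Cobalt → Crestway → Rowan: 44% × 45% × 80% × 62% = 9.8208%.
Via Rowan: 6% × 62% = 3.72%.
Total: 7.3872% + 2.70864% + 1.026% + 26.784% + 9.8208% + 3.72% = 51.44664%.
Rounded: 51.45%.

51.45%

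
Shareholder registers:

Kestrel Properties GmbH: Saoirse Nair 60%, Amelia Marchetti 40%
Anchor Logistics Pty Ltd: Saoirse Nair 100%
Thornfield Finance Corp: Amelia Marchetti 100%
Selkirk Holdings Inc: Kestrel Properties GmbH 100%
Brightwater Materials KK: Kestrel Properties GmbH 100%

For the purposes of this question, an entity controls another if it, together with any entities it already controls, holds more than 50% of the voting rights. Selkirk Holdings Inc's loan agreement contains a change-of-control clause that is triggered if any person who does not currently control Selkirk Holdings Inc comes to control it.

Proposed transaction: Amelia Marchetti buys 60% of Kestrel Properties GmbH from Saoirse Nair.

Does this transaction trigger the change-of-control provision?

The purchase adds only to Amelia's holdings (Saoirse's stake shrinks), so Amelia is the only person who could newly come to control Selkirk.
Amelia holds 100% of Thornfield, so Amelia controls Thornfield.
Neither Amelia nor any entity Amelia controls holds any voting interest in Selkirk.
So before the transaction, Amelia does not control Selkirk.
After the purchase, Amelia's direct stake in Kestrel rises to 40% + 60% = 100%, and Saoirse's stake falls to 0%.
Amelia holds 100% of Kestrel, so Amelia controls Kestrel.
Kestrel holds 100% of Selkirk, so Amelia controls Selkirk.
Amelia did not control Selkirk before and does after, so the clause is triggered.

Yes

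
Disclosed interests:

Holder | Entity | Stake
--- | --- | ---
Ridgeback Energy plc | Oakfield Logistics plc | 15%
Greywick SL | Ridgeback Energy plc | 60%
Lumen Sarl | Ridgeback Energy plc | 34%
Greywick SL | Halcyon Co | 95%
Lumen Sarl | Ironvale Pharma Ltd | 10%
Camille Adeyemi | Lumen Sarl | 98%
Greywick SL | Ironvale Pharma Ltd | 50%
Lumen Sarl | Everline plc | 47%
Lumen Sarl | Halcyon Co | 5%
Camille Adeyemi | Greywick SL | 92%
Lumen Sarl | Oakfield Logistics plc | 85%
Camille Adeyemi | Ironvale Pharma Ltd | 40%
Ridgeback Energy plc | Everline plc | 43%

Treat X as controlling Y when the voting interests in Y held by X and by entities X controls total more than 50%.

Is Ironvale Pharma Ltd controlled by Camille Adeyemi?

Camille holds 92% of Greywick, so Camille controls Greywick.
Camille holds 98% of Lumen, so Camille controls Lumen.
Camille and Lumen and Greywick together hold 40% + 10% + 50% = 100% of Ironvale, so Camille controls Ironvale.

Yes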